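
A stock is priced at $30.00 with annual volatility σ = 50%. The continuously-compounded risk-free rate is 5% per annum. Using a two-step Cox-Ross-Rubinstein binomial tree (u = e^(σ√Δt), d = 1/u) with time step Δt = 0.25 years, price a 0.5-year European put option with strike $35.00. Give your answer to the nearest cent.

CRR parameters: u = e^(σ√Δt) = e^(0.5·√0.25) = 1.2840, d = 1/u = 0.7788
Per-period rate: rΔt = 0.05·0.25 = 0.0125, so R = e^0.0125 = 1.0126
Risk-neutral probability p = (e^0.0125 − 0.7788)/(1.2840 − 0.7788) = 0.2338/0.5052 = 0.4627
Terminal stock prices: S_uu = 49.46, S_ud = 30, S_dd = 18.2
Terminal payoffs (K − S): max(-14.46, 0) = 0, max(5, 0) = 5, max(16.8, 0) = 16.8
Node u (S = 38.52): V_u = e^(−0.0125)·[0.4627·0.0000 + 0.5373·5.0000] = 2.6530
Node d (S = 23.36): V_d = e^(−0.0125)·[0.4627·5.0000 + 0.5373·16.8041] = 11.2012
Node 0 (S = 30): V_0 = e^(−0.0125)·[0.4627·2.6530 + 0.5373·11.2012] = 7.1558

$7.16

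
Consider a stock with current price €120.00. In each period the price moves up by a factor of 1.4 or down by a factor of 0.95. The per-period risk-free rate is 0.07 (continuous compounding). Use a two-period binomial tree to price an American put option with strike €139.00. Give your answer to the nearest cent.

€19.00

Risk-neutral probability p = (e^0.07 − 0.95)/(1.4 − 0.95) = 0.1225/0.4500 = 0.2722
Terminal stock prices: S_uu = 235.2, S_ud = 159.6, S_dd = 108.3
Terminal payoffs (K − S): max(-96.2, 0) = 0, max(-20.6, 0) = 0, max(30.7, 0) = 30.7
Node u (S = 168): continuation = e^(−0.07)·[0.2722·0.0000 + 0.7278·0.0000] = 0.0000; exercise value = 0.0000 ≤ continuation, so V_u = 0.0000
Node d (S = 114): continuation = e^(−0.07)·[0.2722·0.0000 + 0.7278·30.7000] = 20.8317; exercise value = 25.0000 > continuation, so V_d = 25.0000 (exercise)
Node 0 (S = 120): continuation = e^(−0.07)·[0.2722·0.0000 + 0.7278·25.0000] = 16.9640; exercise value = 19.0000 > continuation, so V_0 = 19.0000 (exercise)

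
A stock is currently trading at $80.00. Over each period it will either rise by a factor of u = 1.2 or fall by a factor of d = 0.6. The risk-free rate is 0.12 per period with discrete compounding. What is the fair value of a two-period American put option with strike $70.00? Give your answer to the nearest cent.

Risk-neutral probability p = (1 + 0.12 − 0.6)/(1.2 − 0.6) = 0.5200/0.6000 = 0.8667
Terminal stock prices: S_uu = 115.2, S_ud = 57.6, S_dd = 28.8
Terminal payoffs (K − S): max(-45.2, 0) = 0, max(12.4, 0) = 12.4, max(41.2, 0) = 41.2
Node u (S = 96): continuation = 1/1.12·[0.8667·0.0000 + 0.1333·12.4000] = 1.4762; exercise value = 0.0000 ≤ continuation, so V_u = 1.4762
Node d (S = 48): continuation = 1/1.12·[0.8667·12.4000 + 0.1333·41.2000] = 14.5000; exercise value = 22.0000 > continuation, so V_d = 22.0000 (exercise)
Node 0 (S = 80): continuation = 1/1.12·[0.8667·1.4762 + 0.1333·22.0000] = 3.7613; exercise value = 0.0000 ≤ continuation, so V_0 = 3.7613

$3.76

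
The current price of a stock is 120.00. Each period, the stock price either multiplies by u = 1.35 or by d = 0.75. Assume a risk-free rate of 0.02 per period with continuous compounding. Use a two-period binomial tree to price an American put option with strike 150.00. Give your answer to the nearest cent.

Risk-neutral probability p = (e^0.02 − 0.75)/(1.35 − 0.75) = 0.2702/0.6000 = 0.4503
Terminal stock prices: S_uu = 218.7, S_ud = 121.5, S_dd = 67.5
Terminal payoffs (K − S): max(-68.7, 0) = 0, max(28.5, 0) = 28.5, max(82.5, 0) = 82.5
Node u (S = 162): continuation = e^(−0.02)·[0.4503·0.0000 + 0.5497·28.5000] = 15.3552; exercise value = 0.0000 ≤ continuation, so V_u = 15.3552
Node d (S = 90): continuation = e^(−0.02)·[0.4503·28.5000 + 0.5497·82.5000] = 57.0298; exercise value = 60.0000 > continuation, so V_d = 60.0000 (exercise)
Node 0 (S = 120): continuation = e^(−0.02)·[0.4503·15.3552 + 0.5497·60.0000] = 39.1049; exercise value = 30.0000 ≤ continuation, so V_0 = 39.1049

39.10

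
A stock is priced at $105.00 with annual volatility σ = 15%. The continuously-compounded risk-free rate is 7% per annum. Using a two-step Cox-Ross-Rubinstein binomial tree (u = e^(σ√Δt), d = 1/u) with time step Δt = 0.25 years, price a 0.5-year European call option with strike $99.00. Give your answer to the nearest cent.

CRR parameters: u = e^(σ√Δt) = e^(0.15·√0.25) = 1.0779, d = 1/u = 0.9277
Per-period rate: rΔt = 0.07·0.25 = 0.0175, so R = e^0.0175 = 1.0177
Risk-neutral probability p = (e^0.0175 − 0.9277)/(1.0779 − 0.9277) = 0.0899/0.1501 = 0.5988
Terminal stock prices: S_uu = 122, S_ud = 105, S_dd = 90.37
Terminal payoffs (S − K): max(22.99, 0) = 22.99, max(6, 0) = 6, max(-8.626, 0) = 0
Node u (S = 113.2): V_u = e^(−0.0175)·[0.5988·22.9926 + 0.4012·6.0000] = 15.8953
Node d (S = 97.41): V_d = e^(−0.0175)·[0.5988·6.0000 + 0.4012·0.0000] = 3.5307
Node 0 (S = 105): V_0 = e^(−0.0175)·[0.5988·15.8953 + 0.4012·3.5307] = 10.7454

$10.75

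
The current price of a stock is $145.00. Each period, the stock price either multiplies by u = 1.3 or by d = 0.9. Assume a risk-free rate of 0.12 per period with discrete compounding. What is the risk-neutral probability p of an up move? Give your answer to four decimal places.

Risk-neutral probability p = (1 + 0.12 − 0.9)/(1.3 − 0.9) = 0.2200/0.4000 = 0.5500

p = 0.5500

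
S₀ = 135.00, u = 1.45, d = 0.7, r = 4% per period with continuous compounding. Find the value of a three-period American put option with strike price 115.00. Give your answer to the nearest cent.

Risk-neutral probability p = (e^0.04 − 0.7)/(1.45 − 0.7) = 0.3408/0.7500 = 0.4544
Terminal stock prices: S_uuu = 411.6, S_uud = 198.7, S_udd = 95.92, S_ddd = 46.3
Terminal payoffs (K − S): max(-296.6, 0) = 0, max(-83.69, 0) = 0, max(19.08, 0) = 19.08, max(68.7, 0) = 68.7
Node uu (S = 283.8): continuation = e^(−0.04)·[0.4544·0.0000 + 0.5456·0.0000] = 0.0000; exercise value = 0.0000 ≤ continuation, so V_uu = 0.0000
Node ud (S = 137): continuation = e^(−0.04)·[0.4544·0.0000 + 0.5456·19.0825] = 10.0029; exercise value = 0.0000 ≤ continuation, so V_ud = 10.0029
Node dd (S = 66.15): continuation = e^(−0.04)·[0.4544·19.0825 + 0.5456·68.6950] = 44.3408; exercise value = 48.8500 > continuation, so V_dd = 48.8500 (exercise)
Node u (S = 195.8): continuation = e^(−0.04)·[0.4544·0.0000 + 0.5456·10.0029] = 5.2435; exercise value = 0.0000 ≤ continuation, so V_u = 5.2435
Node d (S = 94.5): continuation = e^(−0.04)·[0.4544·10.0029 + 0.5456·48.8500] = 29.9741; exercise value = 20.5000 ≤ continuation, so V_d = 29.9741
Node 0 (S = 135): continuation = e^(−0.04)·[0.4544·5.2435 + 0.5456·29.9741] = 18.0015; exercise value = 0.0000 ≤ continuation, so V_0 = 18.0015

18.00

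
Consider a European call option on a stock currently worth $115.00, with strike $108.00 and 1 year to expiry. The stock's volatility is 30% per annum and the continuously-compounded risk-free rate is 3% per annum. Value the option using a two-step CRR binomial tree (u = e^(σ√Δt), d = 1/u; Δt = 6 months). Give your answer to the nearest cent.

$18.71

CRR parameters: u = e^(σ√Δt) = e^(0.3·√0.5) = 1.2363, d = 1/u = 0.8089
Per-period rate: rΔt = 0.03·0.5 = 0.015, so R = e^0.015 = 1.0151
Risk-neutral probability p = (e^0.015 − 0.8089)/(1.2363 − 0.8089) = 0.2063/0.4275 = 0.4825
Terminal stock prices: S_uu = 175.8, S_ud = 115, S_dd = 75.24
Terminal payoffs (S − K): max(67.77, 0) = 67.77, max(7, 0) = 7, max(-32.76, 0) = 0
Node u (S = 142.2): V_u = e^(−0.015)·[0.4825·67.7735 + 0.5175·7.0000] = 35.7837
Node d (S = 93.02): V_d = e^(−0.015)·[0.4825·7.0000 + 0.5175·0.0000] = 3.3274
Node 0 (S = 115): V_0 = e^(−0.015)·[0.4825·35.7837 + 0.5175·3.3274] = 18.7055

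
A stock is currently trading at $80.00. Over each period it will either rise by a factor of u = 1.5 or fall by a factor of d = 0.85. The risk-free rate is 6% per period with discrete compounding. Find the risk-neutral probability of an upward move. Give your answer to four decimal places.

p = 0.3231

Risk-neutral probability p = (1 + 0.06 − 0.85)/(1.5 − 0.85) = 0.2100/0.6500 = 0.3231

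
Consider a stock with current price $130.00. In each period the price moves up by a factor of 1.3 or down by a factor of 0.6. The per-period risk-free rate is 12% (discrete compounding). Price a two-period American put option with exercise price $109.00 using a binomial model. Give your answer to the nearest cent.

$8.27

Risk-neutral probability p = (1 + 0.12 − 0.6)/(1.3 − 0.6) = 0.5200/0.7000 = 0.7429
Terminal stock prices: S_uu = 219.7, S_ud = 101.4, S_dd = 46.8
Terminal payoffs (K − S): max(-110.7, 0) = 0, max(7.6, 0) = 7.6, max(62.2, 0) = 62.2
Node u (S = 169): continuation = 1/1.12·[0.7429·0.0000 + 0.2571·7.6000] = 1.7449; exercise value = 0.0000 ≤ continuation, so V_u = 1.7449
Node d (S = 78): continuation = 1/1.12·[0.7429·7.6000 + 0.2571·62.2000] = 19.3214; exercise value = 31.0000 > continuation, so V_d = 31.0000 (exercise)
Node 0 (S = 130): continuation = 1/1.12·[0.7429·1.7449 + 0.2571·31.0000] = 8.2747; exercise value = 0.0000 ≤ continuation, so V_0 = 8.2747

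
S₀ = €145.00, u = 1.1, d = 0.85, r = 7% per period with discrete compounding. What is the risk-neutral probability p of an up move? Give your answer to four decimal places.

p = 0.8800

Risk-neutral probability p = (1 + 0.07 − 0.85)/(1.1 − 0.85) = 0.2200/0.2500 = 0.8800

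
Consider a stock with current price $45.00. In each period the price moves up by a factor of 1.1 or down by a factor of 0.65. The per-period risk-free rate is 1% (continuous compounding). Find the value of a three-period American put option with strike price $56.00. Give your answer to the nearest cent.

Risk-neutral probability p = (e^0.01 − 0.65)/(1.1 − 0.65) = 0.3601/0.4500 = 0.8001
Terminal stock prices: S_uuu = 59.9, S_uud = 35.39, S_udd = 20.91, S_ddd = 12.36
Terminal payoffs (K − S): max(-3.895, 0) = 0, max(20.61, 0) = 20.61, max(35.09, 0) = 35.09, max(43.64, 0) = 43.64
Node uu (S = 54.45): continuation = e^(−0.01)·[0.8001·0.0000 + 0.1999·20.6075] = 4.0782; exercise value = 1.5500 ≤ continuation, so V_uu = 4.0782
Node ud (S = 32.18): continuation = e^(−0.01)·[0.8001·20.6075 + 0.1999·35.0862] = 23.2678; exercise value = 23.8250 > continuation, so V_ud = 23.8250 (exercise)
Node dd (S = 19.01): continuation = e^(−0.01)·[0.8001·35.0862 + 0.1999·43.6419] = 36.4303; exercise value = 36.9875 > continuation, so V_dd = 36.9875 (exercise)
Node u (S = 49.5): continuation = e^(−0.01)·[0.8001·4.0782 + 0.1999·23.8250] = 7.9455; exercise value = 6.5000 ≤ continuation, so V_u = 7.9455
Node d (S = 29.25): continuation = e^(−0.01)·[0.8001·23.8250 + 0.1999·36.9875] = 26.1928; exercise value = 26.7500 > continuation, so V_d = 26.7500 (exercise)
Node 0 (S = 45): continuation = e^(−0.01)·[0.8001·7.9455 + 0.1999·26.7500] = 11.5879; exercise value = 11.0000 ≤ continuation, so V_0 = 11.5879

$11.59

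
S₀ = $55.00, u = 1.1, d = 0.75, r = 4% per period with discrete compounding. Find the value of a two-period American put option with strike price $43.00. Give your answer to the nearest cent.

Risk-neutral probability p = (1 + 0.04 − 0.75)/(1.1 − 0.75) = 0.2900/0.3500 = 0.8286
Terminal stock prices: S_uu = 66.55, S_ud = 45.38, S_dd = 30.94
Terminal payoffs (K − S): max(-23.55, 0) = 0, max(-2.375, 0) = 0, max(12.06, 0) = 12.06
Node u (S = 60.5): continuation = 1/1.04·[0.8286·0.0000 + 0.1714·0.0000] = 0.0000; exercise value = 0.0000 ≤ continuation, so V_u = 0.0000
Node d (S = 41.25): continuation = 1/1.04·[0.8286·0.0000 + 0.1714·12.0625] = 1.9883; exercise value = 1.7500 ≤ continuation, so V_d = 1.9883
Node 0 (S = 55): continuation = 1/1.04·[0.8286·0.0000 + 0.1714·1.9883] = 0.3277; exercise value = 0.0000 ≤ continuation, so V_0 = 0.3277

$0.33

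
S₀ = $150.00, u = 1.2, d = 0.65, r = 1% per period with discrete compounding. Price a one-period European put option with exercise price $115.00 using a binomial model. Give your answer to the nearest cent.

Risk-neutral probability p = (1 + 0.01 − 0.65)/(1.2 − 0.65) = 0.3600/0.5500 = 0.6545
Terminal stock prices: S_u = 180, S_d = 97.5
Terminal payoffs (K − S): max(-65, 0) = 0, max(17.5, 0) = 17.5
Node 0 (S = 150): V_0 = 1/1.01·[0.6545·0.0000 + 0.3455·17.5000] = 5.9856

$5.99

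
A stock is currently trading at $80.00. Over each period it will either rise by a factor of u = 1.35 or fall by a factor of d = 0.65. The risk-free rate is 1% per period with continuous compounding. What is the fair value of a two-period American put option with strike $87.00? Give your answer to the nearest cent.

Risk-neutral probability p = (e^0.01 − 0.65)/(1.35 − 0.65) = 0.3601/0.7000 = 0.5144
Terminal stock prices: S_uu = 145.8, S_ud = 70.2, S_dd = 33.8
Terminal payoffs (K − S): max(-58.8, 0) = 0, max(16.8, 0) = 16.8, max(53.2, 0) = 53.2
Node u (S = 108): continuation = e^(−0.01)·[0.5144·0.0000 + 0.4856·16.8000] = 8.0776; exercise value = 0.0000 ≤ continuation, so V_u = 8.0776
Node d (S = 52): continuation = e^(−0.01)·[0.5144·16.8000 + 0.4856·53.2000] = 34.1343; exercise value = 35.0000 > continuation, so V_d = 35.0000 (exercise)
Node 0 (S = 80): continuation = e^(−0.01)·[0.5144·8.0776 + 0.4856·35.0000] = 20.9418; exercise value = 7.0000 ≤ continuation, so V_0 = 20.9418

$20.94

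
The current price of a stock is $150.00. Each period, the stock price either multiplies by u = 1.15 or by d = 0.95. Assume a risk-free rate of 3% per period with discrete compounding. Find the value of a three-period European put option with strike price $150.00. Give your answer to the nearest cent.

Risk-neutral probability p = (1 + 0.03 − 0.95)/(1.15 − 0.95) = 0.0800/0.2000 = 0.4000
Terminal stock prices: S_uuu = 228.1, S_uud = 188.5, S_udd = 155.7, S_ddd = 128.6
Terminal payoffs (K − S): max(-78.13, 0) = 0, max(-38.46, 0) = 0, max(-5.681, 0) = 0, max(21.39, 0) = 21.39
Node uu (S = 198.4): V_uu = 1/1.03·[0.4000·0.0000 + 0.6000·0.0000] = 0.0000
Node ud (S = 163.9): V_ud = 1/1.03·[0.4000·0.0000 + 0.6000·0.0000] = 0.0000
Node dd (S = 135.4): V_dd = 1/1.03·[0.4000·0.0000 + 0.6000·21.3938] = 12.4624
Node u (S = 172.5): V_u = 1/1.03·[0.4000·0.0000 + 0.6000·0.0000] = 0.0000
Node d (S = 142.5): V_d = 1/1.03·[0.4000·0.0000 + 0.6000·12.4624] = 7.2596
Node 0 (S = 150): V_0 = 1/1.03·[0.4000·0.0000 + 0.6000·7.2596] = 4.2289

$4.23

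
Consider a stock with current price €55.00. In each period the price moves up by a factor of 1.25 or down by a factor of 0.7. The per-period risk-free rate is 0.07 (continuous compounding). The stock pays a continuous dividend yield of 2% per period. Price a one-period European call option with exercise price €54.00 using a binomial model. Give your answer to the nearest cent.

Per-period risk-free factor R = e^0.07 = 1.0725; dividend-adjusted growth = e^(0.07−0.02) = 1.0513.
Risk-neutral probability p = (1.0513 − 0.7)/(1.25 − 0.7) = 0.3513/0.5500 = 0.6387
Terminal stock prices: S_u = 68.75, S_d = 38.5
Terminal payoffs (S − K): max(14.75, 0) = 14.75, max(-15.5, 0) = 0
Node 0 (S = 55): V_0 = e^(−0.07)·[0.6387·14.7500 + 0.3613·0.0000] = 8.7836

€8.78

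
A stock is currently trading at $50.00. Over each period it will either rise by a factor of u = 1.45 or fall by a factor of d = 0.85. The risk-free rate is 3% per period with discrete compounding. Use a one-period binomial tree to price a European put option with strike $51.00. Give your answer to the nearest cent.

Risk-neutral probability p = (1 + 0.03 − 0.85)/(1.45 − 0.85) = 0.1800/0.6000 = 0.3000
Terminal stock prices: S_u = 72.5, S_d = 42.5
Terminal payoffs (K − S): max(-21.5, 0) = 0, max(8.5, 0) = 8.5
Node 0 (S = 50): V_0 = 1/1.03·[0.3000·0.0000 + 0.7000·8.5000] = 5.7767

$5.78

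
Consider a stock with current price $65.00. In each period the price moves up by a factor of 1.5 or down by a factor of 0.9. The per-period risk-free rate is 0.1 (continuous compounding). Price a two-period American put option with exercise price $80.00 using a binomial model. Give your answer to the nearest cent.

Risk-neutral probability p = (e^0.1 − 0.9)/(1.5 − 0.9) = 0.2052/0.6000 = 0.3420
Terminal stock prices: S_uu = 146.2, S_ud = 87.75, S_dd = 52.65
Terminal payoffs (K − S): max(-66.25, 0) = 0, max(-7.75, 0) = 0, max(27.35, 0) = 27.35
Node u (S = 97.5): continuation = e^(−0.1)·[0.3420·0.0000 + 0.6580·0.0000] = 0.0000; exercise value = 0.0000 ≤ continuation, so V_u = 0.0000
Node d (S = 58.5): continuation = e^(−0.1)·[0.3420·0.0000 + 0.6580·27.3500] = 16.2849; exercise value = 21.5000 > continuation, so V_d = 21.5000 (exercise)
Node 0 (S = 65): continuation = e^(−0.1)·[0.3420·0.0000 + 0.6580·21.5000] = 12.8017; exercise value = 15.0000 > continuation, so V_0 = 15.0000 (exercise)

$15.00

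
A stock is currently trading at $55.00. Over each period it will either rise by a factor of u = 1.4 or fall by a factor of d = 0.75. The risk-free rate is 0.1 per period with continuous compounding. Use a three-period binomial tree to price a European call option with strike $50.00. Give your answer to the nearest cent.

$21.48

Risk-neutral probability p = (e^0.1 − 0.75)/(1.4 − 0.75) = 0.3552/0.6500 = 0.5464
Terminal stock prices: S_uuu = 150.9, S_uud = 80.85, S_udd = 43.31, S_ddd = 23.2
Terminal payoffs (S − K): max(100.9, 0) = 100.9, max(30.85, 0) = 30.85, max(-6.688, 0) = 0, max(-26.8, 0) = 0
Node uu (S = 107.8): V_uu = e^(−0.1)·[0.5464·100.9200 + 0.4536·30.8500] = 62.5581
Node ud (S = 57.75): V_ud = e^(−0.1)·[0.5464·30.8500 + 0.4536·0.0000] = 15.2528
Node dd (S = 30.94): V_dd = e^(−0.1)·[0.5464·0.0000 + 0.4536·0.0000] = 0.0000
Node u (S = 77): V_u = e^(−0.1)·[0.5464·62.5581 + 0.4536·15.2528] = 37.1899
Node d (S = 41.25): V_d = e^(−0.1)·[0.5464·15.2528 + 0.4536·0.0000] = 7.5413
Node 0 (S = 55): V_0 = e^(−0.1)·[0.5464·37.1899 + 0.4536·7.5413] = 21.4825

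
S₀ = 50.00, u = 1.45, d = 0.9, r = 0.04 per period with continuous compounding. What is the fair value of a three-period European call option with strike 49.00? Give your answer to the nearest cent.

11.12

Risk-neutral probability p = (e^0.04 − 0.9)/(1.45 − 0.9) = 0.1408/0.5500 = 0.2560
Terminal stock prices: S_uuu = 152.4, S_uud = 94.61, S_udd = 58.73, S_ddd = 36.45
Terminal payoffs (S − K): max(103.4, 0) = 103.4, max(45.61, 0) = 45.61, max(9.725, 0) = 9.725, max(-12.55, 0) = 0
Node uu (S = 105.1): V_uu = e^(−0.04)·[0.2560·103.4313 + 0.7440·45.6125] = 58.0463
Node ud (S = 65.25): V_ud = e^(−0.04)·[0.2560·45.6125 + 0.7440·9.7250] = 18.1713
Node dd (S = 40.5): V_dd = e^(−0.04)·[0.2560·9.7250 + 0.7440·0.0000] = 2.3922
Node u (S = 72.5): V_u = e^(−0.04)·[0.2560·58.0463 + 0.7440·18.1713] = 27.2673
Node d (S = 45): V_d = e^(−0.04)·[0.2560·18.1713 + 0.7440·2.3922] = 6.1797
Node 0 (S = 50): V_0 = e^(−0.04)·[0.2560·27.2673 + 0.7440·6.1797] = 11.1246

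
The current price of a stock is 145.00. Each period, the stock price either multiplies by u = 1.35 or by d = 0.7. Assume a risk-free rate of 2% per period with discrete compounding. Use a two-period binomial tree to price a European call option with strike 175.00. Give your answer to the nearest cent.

20.79

Risk-neutral probability p = (1 + 0.02 − 0.7)/(1.35 − 0.7) = 0.3200/0.6500 = 0.4923
Terminal stock prices: S_uu = 264.3, S_ud = 137, S_dd = 71.05
Terminal payoffs (S − K): max(89.26, 0) = 89.26, max(-37.98, 0) = 0, max(-104, 0) = 0
Node u (S = 195.8): V_u = 1/1.02·[0.4923·89.2625 + 0.5077·0.0000] = 43.0830
Node d (S = 101.5): V_d = 1/1.02·[0.4923·0.0000 + 0.5077·0.0000] = 0.0000
Node 0 (S = 145): V_0 = 1/1.02·[0.4923·43.0830 + 0.5077·0.0000] = 20.7942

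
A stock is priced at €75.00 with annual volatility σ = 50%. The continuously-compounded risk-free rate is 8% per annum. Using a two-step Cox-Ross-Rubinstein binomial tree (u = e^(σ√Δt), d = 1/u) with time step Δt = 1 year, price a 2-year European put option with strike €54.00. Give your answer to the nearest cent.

€6.62

CRR parameters: u = e^(σ√Δt) = e^(0.5·√1) = 1.6487, d = 1/u = 0.6065
Per-period rate: rΔt = 0.08·1 = 0.08, so R = e^0.08 = 1.0833
Risk-neutral probability p = (e^0.08 − 0.6065)/(1.6487 − 0.6065) = 0.4768/1.0422 = 0.4575
Terminal stock prices: S_uu = 203.9, S_ud = 75, S_dd = 27.59
Terminal payoffs (K − S): max(-149.9, 0) = 0, max(-21, 0) = 0, max(26.41, 0) = 26.41
Node u (S = 123.7): V_u = e^(−0.08)·[0.4575·0.0000 + 0.5425·0.0000] = 0.0000
Node d (S = 45.49): V_d = e^(−0.08)·[0.4575·0.0000 + 0.5425·26.4090] = 13.2265
Node 0 (S = 75): V_0 = e^(−0.08)·[0.4575·0.0000 + 0.5425·13.2265] = 6.6242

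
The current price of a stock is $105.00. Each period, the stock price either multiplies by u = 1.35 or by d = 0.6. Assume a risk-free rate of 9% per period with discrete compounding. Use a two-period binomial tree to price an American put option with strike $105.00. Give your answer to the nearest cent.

Risk-neutral probability p = (1 + 0.09 − 0.6)/(1.35 − 0.6) = 0.4900/0.7500 = 0.6533
Terminal stock prices: S_uu = 191.4, S_ud = 85.05, S_dd = 37.8
Terminal payoffs (K − S): max(-86.36, 0) = 0, max(19.95, 0) = 19.95, max(67.2, 0) = 67.2
Node u (S = 141.8): continuation = 1/1.09·[0.6533·0.0000 + 0.3467·19.9500] = 6.3450; exercise value = 0.0000 ≤ continuation, so V_u = 6.3450
Node d (S = 63): continuation = 1/1.09·[0.6533·19.9500 + 0.3467·67.2000] = 33.3303; exercise value = 42.0000 > continuation, so V_d = 42.0000 (exercise)
Node 0 (S = 105): continuation = 1/1.09·[0.6533·6.3450 + 0.3467·42.0000] = 17.1609; exercise value = 0.0000 ≤ continuation, so V_0 = 17.1609

$17.16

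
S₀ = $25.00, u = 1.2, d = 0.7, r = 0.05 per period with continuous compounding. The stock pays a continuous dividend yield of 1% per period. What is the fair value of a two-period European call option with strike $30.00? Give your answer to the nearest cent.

Per-period risk-free factor R = e^0.05 = 1.0513; dividend-adjusted growth = e^(0.05−0.01) = 1.0408.
Risk-neutral probability p = (1.0408 − 0.7)/(1.2 − 0.7) = 0.3408/0.5000 = 0.6816
Terminal stock prices: S_uu = 36, S_ud = 21, S_dd = 12.25
Terminal payoffs (S − K): max(6, 0) = 6, max(-9, 0) = 0, max(-17.75, 0) = 0
Node u (S = 30): V_u = e^(−0.05)·[0.6816·6.0000 + 0.3184·0.0000] = 3.8903
Node d (S = 17.5): V_d = e^(−0.05)·[0.6816·0.0000 + 0.3184·0.0000] = 0.0000
Node 0 (S = 25): V_0 = e^(−0.05)·[0.6816·3.8903 + 0.3184·0.0000] = 2.5224

$2.52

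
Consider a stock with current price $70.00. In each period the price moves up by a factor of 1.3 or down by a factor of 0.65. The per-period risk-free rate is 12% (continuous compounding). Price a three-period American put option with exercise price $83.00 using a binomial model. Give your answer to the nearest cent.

Risk-neutral probability p = (e^0.12 − 0.65)/(1.3 − 0.65) = 0.4775/0.6500 = 0.7346
Terminal stock prices: S_uuu = 153.8, S_uud = 76.9, S_udd = 38.45, S_ddd = 19.22
Terminal payoffs (K − S): max(-70.79, 0) = 0, max(6.105, 0) = 6.105, max(44.55, 0) = 44.55, max(63.78, 0) = 63.78
Node uu (S = 118.3): continuation = e^(−0.12)·[0.7346·0.0000 + 0.2654·6.1050] = 1.4370; exercise value = 0.0000 ≤ continuation, so V_uu = 1.4370
Node ud (S = 59.15): continuation = e^(−0.12)·[0.7346·6.1050 + 0.2654·44.5525] = 14.4644; exercise value = 23.8500 > continuation, so V_ud = 23.8500 (exercise)
Node dd (S = 29.58): continuation = e^(−0.12)·[0.7346·44.5525 + 0.2654·63.7763] = 44.0394; exercise value = 53.4250 > continuation, so V_dd = 53.4250 (exercise)
Node u (S = 91): continuation = e^(−0.12)·[0.7346·1.4370 + 0.2654·23.8500] = 6.5501; exercise value = 0.0000 ≤ continuation, so V_u = 6.5501
Node d (S = 45.5): continuation = e^(−0.12)·[0.7346·23.8500 + 0.2654·53.4250] = 28.1144; exercise value = 37.5000 > continuation, so V_d = 37.5000 (exercise)
Node 0 (S = 70): continuation = e^(−0.12)·[0.7346·6.5501 + 0.2654·37.5000] = 13.0944; exercise value = 13.0000 ≤ continuation, so V_0 = 13.0944

$13.09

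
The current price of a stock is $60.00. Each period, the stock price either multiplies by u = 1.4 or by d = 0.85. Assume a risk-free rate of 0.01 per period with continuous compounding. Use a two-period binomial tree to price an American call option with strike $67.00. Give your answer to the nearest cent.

Risk-neutral probability p = (e^0.01 − 0.85)/(1.4 − 0.85) = 0.1601/0.5500 = 0.2910
Terminal stock prices: S_uu = 117.6, S_ud = 71.4, S_dd = 43.35
Terminal payoffs (S − K): max(50.6, 0) = 50.6, max(4.4, 0) = 4.4, max(-23.65, 0) = 0
Node u (S = 84): continuation = e^(−0.01)·[0.2910·50.6000 + 0.7090·4.4000] = 17.6667; exercise value = 17.0000 ≤ continuation, so V_u = 17.6667
Node d (S = 51): continuation = e^(−0.01)·[0.2910·4.4000 + 0.7090·0.0000] = 1.2677; exercise value = 0.0000 ≤ continuation, so V_d = 1.2677
Node 0 (S = 60): continuation = e^(−0.01)·[0.2910·17.6667 + 0.7090·1.2677] = 5.9797; exercise value = 0.0000 ≤ continuation, so V_0 = 5.9797

$5.98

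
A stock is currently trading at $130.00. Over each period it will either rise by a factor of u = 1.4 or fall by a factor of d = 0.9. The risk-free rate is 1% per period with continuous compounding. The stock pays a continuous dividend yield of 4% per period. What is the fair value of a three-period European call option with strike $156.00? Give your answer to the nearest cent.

Per-period risk-free factor R = e^0.01 = 1.0101; dividend-adjusted growth = e^(0.01−0.04) = 0.9704.
Risk-neutral probability p = (0.9704 − 0.9)/(1.4 − 0.9) = 0.0704/0.5000 = 0.1409
Terminal stock prices: S_uuu = 356.7, S_uud = 229.3, S_udd = 147.4, S_ddd = 94.77
Terminal payoffs (S − K): max(200.7, 0) = 200.7, max(73.32, 0) = 73.32, max(-8.58, 0) = 0, max(-61.23, 0) = 0
Node uu (S = 254.8): V_uu = e^(−0.01)·[0.1409·200.7200 + 0.8591·73.3200] = 90.3614
Node ud (S = 163.8): V_ud = e^(−0.01)·[0.1409·73.3200 + 0.8591·0.0000] = 10.2273
Node dd (S = 105.3): V_dd = e^(−0.01)·[0.1409·0.0000 + 0.8591·0.0000] = 0.0000
Node u (S = 182): V_u = e^(−0.01)·[0.1409·90.3614 + 0.8591·10.2273] = 21.3034
Node d (S = 117): V_d = e^(−0.01)·[0.1409·10.2273 + 0.8591·0.0000] = 1.4266
Node 0 (S = 130): V_0 = e^(−0.01)·[0.1409·21.3034 + 0.8591·1.4266] = 4.1850

$4.19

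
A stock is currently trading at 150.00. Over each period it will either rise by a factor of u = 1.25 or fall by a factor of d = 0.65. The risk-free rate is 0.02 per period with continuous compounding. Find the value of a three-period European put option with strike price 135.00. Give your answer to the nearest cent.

Risk-neutral probability p = (e^0.02 − 0.65)/(1.25 − 0.65) = 0.3702/0.6000 = 0.6170
Terminal stock prices: S_uuu = 293, S_uud = 152.3, S_udd = 79.22, S_ddd = 41.19
Terminal payoffs (K − S): max(-158, 0) = 0, max(-17.34, 0) = 0, max(55.78, 0) = 55.78, max(93.81, 0) = 93.81
Node uu (S = 234.4): V_uu = e^(−0.02)·[0.6170·0.0000 + 0.3830·0.0000] = 0.0000
Node ud (S = 121.9): V_ud = e^(−0.02)·[0.6170·0.0000 + 0.3830·55.7812] = 20.9411
Node dd (S = 63.38): V_dd = e^(−0.02)·[0.6170·55.7812 + 0.3830·93.8063] = 68.9518
Node u (S = 187.5): V_u = e^(−0.02)·[0.6170·0.0000 + 0.3830·20.9411] = 7.8616
Node d (S = 97.5): V_d = e^(−0.02)·[0.6170·20.9411 + 0.3830·68.9518] = 38.5503
Node 0 (S = 150): V_0 = e^(−0.02)·[0.6170·7.8616 + 0.3830·38.5503] = 19.2269

19.23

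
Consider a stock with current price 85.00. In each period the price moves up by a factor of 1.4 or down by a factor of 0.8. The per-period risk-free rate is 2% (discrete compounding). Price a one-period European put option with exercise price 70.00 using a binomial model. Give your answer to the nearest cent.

Risk-neutral probability p = (1 + 0.02 − 0.8)/(1.4 − 0.8) = 0.2200/0.6000 = 0.3667
Terminal stock prices: S_u = 119, S_d = 68
Terminal payoffs (K − S): max(-49, 0) = 0, max(2, 0) = 2
Node 0 (S = 85): V_0 = 1/1.02·[0.3667·0.0000 + 0.6333·2.0000] = 1.2418

1.24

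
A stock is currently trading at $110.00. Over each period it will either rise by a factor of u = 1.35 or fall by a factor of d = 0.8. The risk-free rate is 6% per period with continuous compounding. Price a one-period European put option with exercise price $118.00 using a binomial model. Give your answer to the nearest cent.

Risk-neutral probability p = (e^0.06 − 0.8)/(1.35 − 0.8) = 0.2618/0.5500 = 0.4761
Terminal stock prices: S_u = 148.5, S_d = 88
Terminal payoffs (K − S): max(-30.5, 0) = 0, max(30, 0) = 30
Node 0 (S = 110): V_0 = e^(−0.06)·[0.4761·0.0000 + 0.5239·30.0000] = 14.8027

$14.80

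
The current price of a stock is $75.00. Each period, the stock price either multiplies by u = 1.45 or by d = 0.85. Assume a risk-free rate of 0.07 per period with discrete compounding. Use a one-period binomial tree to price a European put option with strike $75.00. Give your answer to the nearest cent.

$6.66

Risk-neutral probability p = (1 + 0.07 − 0.85)/(1.45 − 0.85) = 0.2200/0.6000 = 0.3667
Terminal stock prices: S_u = 108.8, S_d = 63.75
Terminal payoffs (K − S): max(-33.75, 0) = 0, max(11.25, 0) = 11.25
Node 0 (S = 75): V_0 = 1/1.07·[0.3667·0.0000 + 0.6333·11.2500] = 6.6589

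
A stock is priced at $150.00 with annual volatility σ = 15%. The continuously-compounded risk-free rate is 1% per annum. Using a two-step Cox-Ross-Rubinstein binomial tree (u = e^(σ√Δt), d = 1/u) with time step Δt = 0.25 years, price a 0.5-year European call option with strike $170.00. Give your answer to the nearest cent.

CRR parameters: u = e^(σ√Δt) = e^(0.15·√0.25) = 1.0779, d = 1/u = 0.9277
Per-period rate: rΔt = 0.01·0.25 = 0.0025, so R = e^0.0025 = 1.0025
Risk-neutral probability p = (e^0.0025 − 0.9277)/(1.0779 − 0.9277) = 0.0748/0.1501 = 0.4979
Terminal stock prices: S_uu = 174.3, S_ud = 150, S_dd = 129.1
Terminal payoffs (S − K): max(4.275, 0) = 4.275, max(-20, 0) = 0, max(-40.89, 0) = 0
Node u (S = 161.7): V_u = e^(−0.0025)·[0.4979·4.2751 + 0.5021·0.0000] = 2.1234
Node d (S = 139.2): V_d = e^(−0.0025)·[0.4979·0.0000 + 0.5021·0.0000] = 0.0000
Node 0 (S = 150): V_0 = e^(−0.0025)·[0.4979·2.1234 + 0.5021·0.0000] = 1.0547

$1.05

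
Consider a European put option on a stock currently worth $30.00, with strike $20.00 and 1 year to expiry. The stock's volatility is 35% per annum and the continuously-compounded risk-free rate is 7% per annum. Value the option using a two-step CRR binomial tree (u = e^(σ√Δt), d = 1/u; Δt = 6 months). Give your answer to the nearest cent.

$0.38

CRR parameters: u = e^(σ√Δt) = e^(0.35·√0.5) = 1.2808, d = 1/u = 0.7808
Per-period rate: rΔt = 0.07·0.5 = 0.035, so R = e^0.035 = 1.0356
Risk-neutral probability p = (e^0.035 − 0.7808)/(1.2808 − 0.7808) = 0.2549/0.5000 = 0.5097
Terminal stock prices: S_uu = 49.21, S_ud = 30, S_dd = 18.29
Terminal payoffs (K − S): max(-29.21, 0) = 0, max(-10, 0) = 0, max(1.712, 0) = 1.712
Node u (S = 38.42): V_u = e^(−0.035)·[0.5097·0.0000 + 0.4903·0.0000] = 0.0000
Node d (S = 23.42): V_d = e^(−0.035)·[0.5097·0.0000 + 0.4903·1.7124] = 0.8108
Node 0 (S = 30): V_0 = e^(−0.035)·[0.5097·0.0000 + 0.4903·0.8108] = 0.3839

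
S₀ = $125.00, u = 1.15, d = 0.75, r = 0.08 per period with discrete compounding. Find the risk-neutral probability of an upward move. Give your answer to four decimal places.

p = 0.8250

Risk-neutral probability p = (1 + 0.08 − 0.75)/(1.15 − 0.75) = 0.3300/0.4000 = 0.8250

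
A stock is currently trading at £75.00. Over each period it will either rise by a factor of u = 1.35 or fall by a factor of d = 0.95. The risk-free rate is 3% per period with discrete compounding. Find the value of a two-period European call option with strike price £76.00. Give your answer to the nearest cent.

£8.38

Risk-neutral probability p = (1 + 0.03 − 0.95)/(1.35 − 0.95) = 0.0800/0.4000 = 0.2000
Terminal stock prices: S_uu = 136.7, S_ud = 96.19, S_dd = 67.69
Terminal payoffs (S − K): max(60.69, 0) = 60.69, max(20.19, 0) = 20.19, max(-8.312, 0) = 0
Node u (S = 101.2): V_u = 1/1.03·[0.2000·60.6875 + 0.8000·20.1875] = 27.4636
Node d (S = 71.25): V_d = 1/1.03·[0.2000·20.1875 + 0.8000·0.0000] = 3.9199
Node 0 (S = 75): V_0 = 1/1.03·[0.2000·27.4636 + 0.8000·3.9199] = 8.3773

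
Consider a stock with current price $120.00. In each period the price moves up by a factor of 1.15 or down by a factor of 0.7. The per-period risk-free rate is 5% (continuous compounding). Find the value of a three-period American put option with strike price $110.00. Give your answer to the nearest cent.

$7.50

Risk-neutral probability p = (e^0.05 − 0.7)/(1.15 − 0.7) = 0.3513/0.4500 = 0.7806
Terminal stock prices: S_uuu = 182.5, S_uud = 111.1, S_udd = 67.62, S_ddd = 41.16
Terminal payoffs (K − S): max(-72.5, 0) = 0, max(-1.09, 0) = 0, max(42.38, 0) = 42.38, max(68.84, 0) = 68.84
Node uu (S = 158.7): continuation = e^(−0.05)·[0.7806·0.0000 + 0.2194·0.0000] = 0.0000; exercise value = 0.0000 ≤ continuation, so V_uu = 0.0000
Node ud (S = 96.6): continuation = e^(−0.05)·[0.7806·0.0000 + 0.2194·42.3800] = 8.8446; exercise value = 13.4000 > continuation, so V_ud = 13.4000 (exercise)
Node dd (S = 58.8): continuation = e^(−0.05)·[0.7806·42.3800 + 0.2194·68.8400] = 45.8352; exercise value = 51.2000 > continuation, so V_dd = 51.2000 (exercise)
Node u (S = 138): continuation = e^(−0.05)·[0.7806·0.0000 + 0.2194·13.4000] = 2.7965; exercise value = 0.0000 ≤ continuation, so V_u = 2.7965
Node d (S = 84): continuation = e^(−0.05)·[0.7806·13.4000 + 0.2194·51.2000] = 20.6352; exercise value = 26.0000 > continuation, so V_d = 26.0000 (exercise)
Node 0 (S = 120): continuation = e^(−0.05)·[0.7806·2.7965 + 0.2194·26.0000] = 7.5027; exercise value = 0.0000 ≤ continuation, so V_0 = 7.5027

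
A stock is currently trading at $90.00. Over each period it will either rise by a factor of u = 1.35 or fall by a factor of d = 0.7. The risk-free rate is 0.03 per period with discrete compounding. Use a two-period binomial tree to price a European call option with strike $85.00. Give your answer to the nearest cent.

$19.22

Risk-neutral probability p = (1 + 0.03 − 0.7)/(1.35 − 0.7) = 0.3300/0.6500 = 0.5077
Terminal stock prices: S_uu = 164, S_ud = 85.05, S_dd = 44.1
Terminal payoffs (S − K): max(79.03, 0) = 79.03, max(0.05, 0) = 0.05, max(-40.9, 0) = 0
Node u (S = 121.5): V_u = 1/1.03·[0.5077·79.0250 + 0.4923·0.0500] = 38.9757
Node d (S = 63): V_d = 1/1.03·[0.5077·0.0500 + 0.4923·0.0000] = 0.0246
Node 0 (S = 90): V_0 = 1/1.03·[0.5077·38.9757 + 0.4923·0.0246] = 19.2231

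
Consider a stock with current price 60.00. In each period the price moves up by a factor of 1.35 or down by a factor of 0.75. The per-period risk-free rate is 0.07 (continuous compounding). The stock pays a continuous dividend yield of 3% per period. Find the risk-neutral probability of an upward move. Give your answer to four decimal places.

Per-period risk-free factor R = e^0.07 = 1.0725; dividend-adjusted growth = e^(0.07−0.03) = 1.0408.
Risk-neutral probability p = (1.0408 − 0.75)/(1.35 − 0.75) = 0.2908/0.6000 = 0.4847

p = 0.4847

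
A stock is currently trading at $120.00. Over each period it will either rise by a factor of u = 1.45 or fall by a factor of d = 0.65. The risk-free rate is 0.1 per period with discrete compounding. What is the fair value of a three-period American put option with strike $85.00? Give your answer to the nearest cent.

$7.28

Risk-neutral probability p = (1 + 0.1 − 0.65)/(1.45 − 0.65) = 0.4500/0.8000 = 0.5625
Terminal stock prices: S_uuu = 365.8, S_uud = 164, S_udd = 73.52, S_ddd = 32.95
Terminal payoffs (K − S): max(-280.8, 0) = 0, max(-79, 0) = 0, max(11.48, 0) = 11.48, max(52.05, 0) = 52.05
Node uu (S = 252.3): continuation = 1/1.1·[0.5625·0.0000 + 0.4375·0.0000] = 0.0000; exercise value = 0.0000 ≤ continuation, so V_uu = 0.0000
Node ud (S = 113.1): continuation = 1/1.1·[0.5625·0.0000 + 0.4375·11.4850] = 4.5679; exercise value = 0.0000 ≤ continuation, so V_ud = 4.5679
Node dd (S = 50.7): continuation = 1/1.1·[0.5625·11.4850 + 0.4375·52.0450] = 26.5727; exercise value = 34.3000 > continuation, so V_dd = 34.3000 (exercise)
Node u (S = 174): continuation = 1/1.1·[0.5625·0.0000 + 0.4375·4.5679] = 1.8168; exercise value = 0.0000 ≤ continuation, so V_u = 1.8168
Node d (S = 78): continuation = 1/1.1·[0.5625·4.5679 + 0.4375·34.3000] = 15.9779; exercise value = 7.0000 ≤ continuation, so V_d = 15.9779
Node 0 (S = 120): continuation = 1/1.1·[0.5625·1.8168 + 0.4375·15.9779] = 7.2839; exercise value = 0.0000 ≤ continuation, so V_0 = 7.2839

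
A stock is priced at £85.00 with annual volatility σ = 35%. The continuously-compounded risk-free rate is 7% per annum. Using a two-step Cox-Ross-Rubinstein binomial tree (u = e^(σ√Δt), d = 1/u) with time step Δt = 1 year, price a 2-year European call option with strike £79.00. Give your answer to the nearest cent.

£23.85

CRR parameters: u = e^(σ√Δt) = e^(0.35·√1) = 1.4191, d = 1/u = 0.7047
Per-period rate: rΔt = 0.07·1 = 0.07, so R = e^0.07 = 1.0725
Risk-neutral probability p = (e^0.07 − 0.7047)/(1.4191 − 0.7047) = 0.3678/0.7144 = 0.5149
Terminal stock prices: S_uu = 171.2, S_ud = 85, S_dd = 42.21
Terminal payoffs (S − K): max(92.17, 0) = 92.17, max(6, 0) = 6, max(-36.79, 0) = 0
Node u (S = 120.6): V_u = e^(−0.07)·[0.5149·92.1690 + 0.4851·6.0000] = 46.9616
Node d (S = 59.9): V_d = e^(−0.07)·[0.5149·6.0000 + 0.4851·0.0000] = 2.8804
Node 0 (S = 85): V_0 = e^(−0.07)·[0.5149·46.9616 + 0.4851·2.8804] = 23.8478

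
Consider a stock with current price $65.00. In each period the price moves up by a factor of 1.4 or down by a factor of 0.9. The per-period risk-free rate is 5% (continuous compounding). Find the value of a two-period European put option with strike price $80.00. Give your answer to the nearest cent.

Risk-neutral probability p = (e^0.05 − 0.9)/(1.4 − 0.9) = 0.1513/0.5000 = 0.3025
Terminal stock prices: S_uu = 127.4, S_ud = 81.9, S_dd = 52.65
Terminal payoffs (K − S): max(-47.4, 0) = 0, max(-1.9, 0) = 0, max(27.35, 0) = 27.35
Node u (S = 91): V_u = e^(−0.05)·[0.3025·0.0000 + 0.6975·0.0000] = 0.0000
Node d (S = 58.5): V_d = e^(−0.05)·[0.3025·0.0000 + 0.6975·27.3500] = 18.1451
Node 0 (S = 65): V_0 = e^(−0.05)·[0.3025·0.0000 + 0.6975·18.1451] = 12.0383

$12.04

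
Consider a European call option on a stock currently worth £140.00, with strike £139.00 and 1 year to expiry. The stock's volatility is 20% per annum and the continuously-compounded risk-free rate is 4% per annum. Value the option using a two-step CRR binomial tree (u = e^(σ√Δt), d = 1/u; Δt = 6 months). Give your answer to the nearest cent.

£13.38

CRR parameters: u = e^(σ√Δt) = e^(0.2·√0.5) = 1.1519, d = 1/u = 0.8681
Per-period rate: rΔt = 0.04·0.5 = 0.02, so R = e^0.02 = 1.0202
Risk-neutral probability p = (e^0.02 − 0.8681)/(1.1519 − 0.8681) = 0.1521/0.2838 = 0.5359
Terminal stock prices: S_uu = 185.8, S_ud = 140, S_dd = 105.5
Terminal payoffs (S − K): max(46.77, 0) = 46.77, max(1, 0) = 1, max(-33.49, 0) = 0
Node u (S = 161.3): V_u = e^(−0.02)·[0.5359·46.7655 + 0.4641·1.0000] = 25.0198
Node d (S = 121.5): V_d = e^(−0.02)·[0.5359·1.0000 + 0.4641·0.0000] = 0.5253
Node 0 (S = 140): V_0 = e^(−0.02)·[0.5359·25.0198 + 0.4641·0.5253] = 13.3813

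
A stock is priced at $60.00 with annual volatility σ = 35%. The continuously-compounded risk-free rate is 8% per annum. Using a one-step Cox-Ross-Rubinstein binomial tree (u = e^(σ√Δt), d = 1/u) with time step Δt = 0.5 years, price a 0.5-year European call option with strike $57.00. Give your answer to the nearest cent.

$9.92

CRR parameters: u = e^(σ√Δt) = e^(0.35·√0.5) = 1.2808, d = 1/u = 0.7808
Per-period rate: rΔt = 0.08·0.5 = 0.04, so R = e^0.04 = 1.0408
Risk-neutral probability p = (e^0.04 − 0.7808)/(1.2808 − 0.7808) = 0.2601/0.5000 = 0.5201
Terminal stock prices: S_u = 76.85, S_d = 46.85
Terminal payoffs (S − K): max(19.85, 0) = 19.85, max(-10.15, 0) = 0
Node 0 (S = 60): V_0 = e^(−0.04)·[0.5201·19.8482 + 0.4799·0.0000] = 9.9174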